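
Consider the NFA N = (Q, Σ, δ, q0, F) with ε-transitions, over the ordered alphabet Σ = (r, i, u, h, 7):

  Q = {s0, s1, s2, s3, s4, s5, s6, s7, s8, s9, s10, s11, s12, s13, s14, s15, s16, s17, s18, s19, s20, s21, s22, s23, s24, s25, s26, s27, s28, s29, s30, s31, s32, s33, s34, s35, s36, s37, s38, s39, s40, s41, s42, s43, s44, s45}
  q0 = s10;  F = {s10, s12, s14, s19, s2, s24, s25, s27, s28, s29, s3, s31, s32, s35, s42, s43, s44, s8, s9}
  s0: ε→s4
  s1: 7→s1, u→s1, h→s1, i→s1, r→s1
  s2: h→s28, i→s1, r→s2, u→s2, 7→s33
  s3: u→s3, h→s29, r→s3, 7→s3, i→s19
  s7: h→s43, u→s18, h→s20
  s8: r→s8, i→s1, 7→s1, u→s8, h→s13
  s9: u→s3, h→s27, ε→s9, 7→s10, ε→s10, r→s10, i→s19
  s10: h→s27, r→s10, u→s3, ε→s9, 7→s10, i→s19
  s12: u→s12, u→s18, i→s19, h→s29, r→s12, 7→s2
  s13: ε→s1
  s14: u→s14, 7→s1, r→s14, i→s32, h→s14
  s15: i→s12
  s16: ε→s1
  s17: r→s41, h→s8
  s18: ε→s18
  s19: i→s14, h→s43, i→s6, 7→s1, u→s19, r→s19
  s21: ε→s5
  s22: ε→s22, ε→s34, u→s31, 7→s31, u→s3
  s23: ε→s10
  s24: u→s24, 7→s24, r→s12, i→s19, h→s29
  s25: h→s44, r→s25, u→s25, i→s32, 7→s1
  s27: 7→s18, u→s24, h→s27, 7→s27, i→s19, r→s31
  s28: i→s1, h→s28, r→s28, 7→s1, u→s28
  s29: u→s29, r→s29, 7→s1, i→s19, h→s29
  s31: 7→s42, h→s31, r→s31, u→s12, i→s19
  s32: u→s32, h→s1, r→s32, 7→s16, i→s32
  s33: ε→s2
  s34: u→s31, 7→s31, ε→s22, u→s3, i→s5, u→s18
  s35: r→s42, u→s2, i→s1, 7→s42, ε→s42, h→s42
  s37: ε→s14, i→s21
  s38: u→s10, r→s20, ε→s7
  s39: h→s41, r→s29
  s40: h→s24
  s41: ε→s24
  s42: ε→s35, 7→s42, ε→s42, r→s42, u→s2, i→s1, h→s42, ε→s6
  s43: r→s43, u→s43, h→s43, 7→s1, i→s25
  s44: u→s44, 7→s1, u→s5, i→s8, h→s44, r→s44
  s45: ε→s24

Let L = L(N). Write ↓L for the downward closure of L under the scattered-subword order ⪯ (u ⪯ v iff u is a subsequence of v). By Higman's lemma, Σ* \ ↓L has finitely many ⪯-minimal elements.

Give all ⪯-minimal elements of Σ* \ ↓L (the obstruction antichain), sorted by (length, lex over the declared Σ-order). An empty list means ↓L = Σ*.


|Q|=46, |F|=19, |δ|=145 (21 ε).
min D↑ (18 st, q0=0, F={6}): 0:r→0,i→1,u→2,h→3,7→0 1:r→1,i→4,u→1,h→5,7→6 2:r→2,i→1,u→2,h→7,7→2 3:r→8,i→1,u→9,h→3,7→3 4:r→4,i→10,u→4,h→4,7→6 5:r→5,i→11,u→5,h→5,7→6 6:r→6,i→6,u→6,h→6,7→6 7:r→7,i→1,u→7,h→7,7→6 8:r→8,i→1,u→12,h→8,7→13 9:r→12,i→1,u→9,h→7,7→9 10:r→10,i→10,u→10,h→6,7→6 11:r→11,i→10,u→11,h→14,7→6 12:r→12,i→1,u→12,h→7,7→15 13:r→13,i→6,u→15,h→13,7→13 14:r→14,i→16,u→14,h→14,7→6 15:r→15,i→6,u→15,h→17,7→15 16:r→16,i→6,u→16,h→6,7→6 17:r→17,i→6,u→17,h→17,7→6 [Hopcroft].
'i7': N↓-sim [26, 12, 2] end={s1,s16} — reject; 2/2 single-dels accept.
'uh7': N↓-sim [26, 20, 14, 2] end={s1,s16} rej; 3/3 del acc.
'iiih': |S_i|=[26, 12, 10, 5, 2] end={s1,s13} rej; 4/4 deletions ∈↓L.
'hr7i': N↓-sim [26, 23, 21, 8, 1] end={s1} ∉↓L; 4/4 del acc.
'ihihii': N↓-sim [26, 12, 10, 8, 5, 3, 1] end={s1} — reject; 6/6 del acc.
5 obstructions.

A = [i7, uh7, iiih, hr7i, ihihii].


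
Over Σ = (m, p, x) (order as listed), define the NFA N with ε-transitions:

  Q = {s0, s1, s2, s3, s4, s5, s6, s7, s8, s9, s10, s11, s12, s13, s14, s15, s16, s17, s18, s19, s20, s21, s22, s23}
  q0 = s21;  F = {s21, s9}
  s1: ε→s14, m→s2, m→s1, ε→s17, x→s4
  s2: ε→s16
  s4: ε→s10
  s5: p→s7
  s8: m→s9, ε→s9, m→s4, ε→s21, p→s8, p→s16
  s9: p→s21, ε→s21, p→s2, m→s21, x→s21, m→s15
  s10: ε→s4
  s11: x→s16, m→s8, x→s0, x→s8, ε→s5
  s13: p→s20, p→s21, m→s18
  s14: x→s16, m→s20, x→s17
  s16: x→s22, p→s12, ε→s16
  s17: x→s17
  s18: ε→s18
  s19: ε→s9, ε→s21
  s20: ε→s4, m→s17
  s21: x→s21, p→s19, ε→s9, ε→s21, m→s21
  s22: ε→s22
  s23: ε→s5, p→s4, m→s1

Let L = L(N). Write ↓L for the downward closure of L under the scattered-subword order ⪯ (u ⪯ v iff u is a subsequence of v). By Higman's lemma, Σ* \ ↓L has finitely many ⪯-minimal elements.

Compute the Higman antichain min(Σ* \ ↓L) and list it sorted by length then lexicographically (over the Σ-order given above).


A = [].

|Q|=24, |F|=2, |δ|=50 (18 ε).
min D↑ (1 st, q0=0, F={}): 0:m→0,p→0,x→0.
L(D↑) = ∅; no obstructions.


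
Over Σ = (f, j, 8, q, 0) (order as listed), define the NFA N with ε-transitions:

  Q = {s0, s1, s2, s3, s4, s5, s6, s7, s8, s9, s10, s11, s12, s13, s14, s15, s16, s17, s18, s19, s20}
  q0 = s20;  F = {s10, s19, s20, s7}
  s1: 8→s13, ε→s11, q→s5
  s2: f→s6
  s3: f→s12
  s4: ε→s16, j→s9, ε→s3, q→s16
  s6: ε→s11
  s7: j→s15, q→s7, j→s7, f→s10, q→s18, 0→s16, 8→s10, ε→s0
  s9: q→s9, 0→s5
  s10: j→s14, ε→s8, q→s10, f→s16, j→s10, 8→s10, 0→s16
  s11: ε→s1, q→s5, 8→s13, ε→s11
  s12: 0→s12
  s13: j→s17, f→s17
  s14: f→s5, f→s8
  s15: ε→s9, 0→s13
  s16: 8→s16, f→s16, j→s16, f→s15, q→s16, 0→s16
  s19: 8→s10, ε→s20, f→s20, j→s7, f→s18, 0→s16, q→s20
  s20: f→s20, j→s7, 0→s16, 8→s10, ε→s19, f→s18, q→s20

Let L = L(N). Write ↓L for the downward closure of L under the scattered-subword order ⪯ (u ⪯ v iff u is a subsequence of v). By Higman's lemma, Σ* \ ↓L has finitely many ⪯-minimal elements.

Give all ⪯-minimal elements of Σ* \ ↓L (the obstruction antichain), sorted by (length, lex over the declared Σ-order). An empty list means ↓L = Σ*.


min(Σ*\↓L) = [0, 8f, jff].

|Q|=21, |F|=4, |δ|=58 (11 ε).
min D↑ (4 st, q0=0, F={3}): 0:f→0,j→1,8→2,q→0,0→3 1:f→2,j→1,8→2,q→1,0→3 2:f→3,j→2,8→2,q→2,0→3 3:f→3,j→3,8→3,q→3,0→3.
'0': |S_i|=[14, 6] end={s13,s15,s16,s17,s5,s9} — reject; 1/1 deletions ∈↓L.
'8f': run [14, 9, 7] end={s13,s15,s16,s17,s5,s8,s9} rej; 2/2 deletions ∈↓L.
'jff': N↓-sim [14, 12, 9, 7] end={s13,s15,s16,s17,s5,s8,s9} rej; 3/3 deletions ∈↓L.
3 words, ⪯-incomp.


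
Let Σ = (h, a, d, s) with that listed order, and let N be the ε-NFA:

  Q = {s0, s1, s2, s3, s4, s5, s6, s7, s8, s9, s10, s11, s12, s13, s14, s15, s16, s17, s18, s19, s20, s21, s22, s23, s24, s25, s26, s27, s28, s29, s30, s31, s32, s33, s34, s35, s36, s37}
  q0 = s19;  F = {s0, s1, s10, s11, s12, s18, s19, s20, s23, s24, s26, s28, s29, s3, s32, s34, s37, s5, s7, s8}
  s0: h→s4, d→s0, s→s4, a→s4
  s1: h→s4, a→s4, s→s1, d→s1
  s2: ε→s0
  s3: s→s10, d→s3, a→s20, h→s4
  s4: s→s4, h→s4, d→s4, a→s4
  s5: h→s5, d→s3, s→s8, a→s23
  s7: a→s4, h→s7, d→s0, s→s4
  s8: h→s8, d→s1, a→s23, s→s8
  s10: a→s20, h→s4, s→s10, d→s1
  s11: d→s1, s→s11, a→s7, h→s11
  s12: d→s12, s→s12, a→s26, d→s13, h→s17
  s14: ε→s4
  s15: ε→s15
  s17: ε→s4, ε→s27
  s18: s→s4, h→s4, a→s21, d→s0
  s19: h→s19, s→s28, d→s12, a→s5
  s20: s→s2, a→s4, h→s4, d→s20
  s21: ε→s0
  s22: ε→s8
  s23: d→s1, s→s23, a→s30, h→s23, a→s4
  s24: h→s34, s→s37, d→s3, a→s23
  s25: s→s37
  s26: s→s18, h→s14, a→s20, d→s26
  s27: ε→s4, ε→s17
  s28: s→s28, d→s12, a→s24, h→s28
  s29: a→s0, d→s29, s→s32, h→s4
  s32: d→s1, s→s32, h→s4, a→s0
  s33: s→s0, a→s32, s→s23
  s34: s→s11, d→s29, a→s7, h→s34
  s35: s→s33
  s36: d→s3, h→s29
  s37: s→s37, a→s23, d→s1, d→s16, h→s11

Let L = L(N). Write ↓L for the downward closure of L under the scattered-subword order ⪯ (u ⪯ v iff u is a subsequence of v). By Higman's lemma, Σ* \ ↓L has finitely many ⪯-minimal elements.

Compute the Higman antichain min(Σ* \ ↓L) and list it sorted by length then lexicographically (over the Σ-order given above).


|Q|=38, |F|=20, |δ|=103 (9 ε).
min D↑ (21 st, q0=0, F={7}): 0:h→0,a→1,d→2,s→3 1:h→1,a→4,d→5,s→6 2:h→7,a→8,d→2,s→2 3:h→3,a→9,d→2,s→3 4:h→4,a→7,d→10,s→4 5:h→7,a→11,d→5,s→12 6:h→6,a→4,d→10,s→6 7:h→7,a→7,d→7,s→7 8:h→7,a→11,d→8,s→13 9:h→14,a→4,d→5,s→15 10:h→7,a→7,d→10,s→10 11:h→7,a→7,d→11,s→16 12:h→7,a→11,d→10,s→12 13:h→7,a→16,d→16,s→7 14:h→14,a→17,d→18,s→19 15:h→19,a→4,d→10,s→15 16:h→7,a→7,d→16,s→7 17:h→17,a→7,d→16,s→7 18:h→7,a→16,d→18,s→20 19:h→19,a→17,d→10,s→19 20:h→7,a→16,d→10,s→20 [Hopcroft].
'dh': N↓-sim [29, 18, 4] end={s14,s17,s27,s4} — reject; 2/2 del acc.
'aaa': N↓-sim [29, 23, 9, 2] end={s30,s4} — reject; 3/3 del acc.
'asda': |S_i|=[29, 23, 16, 6, 1] end={s4} ∉↓L; 4/4 deletions ∈↓L.
'dass': run [29, 18, 8, 5, 1] end={s4} — reject; 4/4 del acc.
'sahas': run [29, 27, 21, 11, 4, 1] end={s4} — reject; 5/5 deletions ∈↓L.
5 minimals (antichain).

min(Σ*\↓L) = [dh, aaa, asda, dass, sahas].


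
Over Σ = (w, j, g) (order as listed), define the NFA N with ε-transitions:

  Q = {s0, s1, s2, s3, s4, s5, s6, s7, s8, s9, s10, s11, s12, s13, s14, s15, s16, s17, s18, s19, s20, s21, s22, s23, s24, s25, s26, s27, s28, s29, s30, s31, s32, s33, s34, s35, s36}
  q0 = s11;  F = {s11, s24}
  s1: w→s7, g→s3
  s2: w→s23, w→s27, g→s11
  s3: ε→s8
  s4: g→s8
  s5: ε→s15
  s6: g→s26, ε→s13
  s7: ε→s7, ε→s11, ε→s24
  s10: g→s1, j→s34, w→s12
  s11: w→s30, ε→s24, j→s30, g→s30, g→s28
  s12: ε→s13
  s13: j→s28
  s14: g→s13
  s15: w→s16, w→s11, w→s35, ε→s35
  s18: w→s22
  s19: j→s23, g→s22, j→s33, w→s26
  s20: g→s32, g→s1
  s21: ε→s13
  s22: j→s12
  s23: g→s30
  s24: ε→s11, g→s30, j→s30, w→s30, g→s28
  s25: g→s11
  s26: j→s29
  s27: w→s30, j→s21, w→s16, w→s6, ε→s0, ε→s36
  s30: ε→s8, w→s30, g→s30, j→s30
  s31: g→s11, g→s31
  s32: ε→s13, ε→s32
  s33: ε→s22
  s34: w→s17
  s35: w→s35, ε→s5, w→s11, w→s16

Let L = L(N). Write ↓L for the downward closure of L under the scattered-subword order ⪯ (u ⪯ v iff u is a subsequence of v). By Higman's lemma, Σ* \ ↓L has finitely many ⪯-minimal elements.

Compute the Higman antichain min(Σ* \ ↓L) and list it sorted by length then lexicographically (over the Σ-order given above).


Antichain: [w, j, g].

|Q|=37, |F|=2, |δ|=65 (18 ε).
min D↑ (2 st, q0=0, F={1}): 0:w→1,j→1,g→1 1:w→1,j→1,g→1 [Hopcroft].
'w': run [5, 2] end={s30,s8} rej; 1/1 del acc.
'j': |S_i|=[5, 2] end={s30,s8} — reject; 1/1 del acc.
'g': |S_i|=[5, 3] end={s28,s30,s8} — reject; 1/1 deletions ∈↓L.
3 words, ⪯-incomp.


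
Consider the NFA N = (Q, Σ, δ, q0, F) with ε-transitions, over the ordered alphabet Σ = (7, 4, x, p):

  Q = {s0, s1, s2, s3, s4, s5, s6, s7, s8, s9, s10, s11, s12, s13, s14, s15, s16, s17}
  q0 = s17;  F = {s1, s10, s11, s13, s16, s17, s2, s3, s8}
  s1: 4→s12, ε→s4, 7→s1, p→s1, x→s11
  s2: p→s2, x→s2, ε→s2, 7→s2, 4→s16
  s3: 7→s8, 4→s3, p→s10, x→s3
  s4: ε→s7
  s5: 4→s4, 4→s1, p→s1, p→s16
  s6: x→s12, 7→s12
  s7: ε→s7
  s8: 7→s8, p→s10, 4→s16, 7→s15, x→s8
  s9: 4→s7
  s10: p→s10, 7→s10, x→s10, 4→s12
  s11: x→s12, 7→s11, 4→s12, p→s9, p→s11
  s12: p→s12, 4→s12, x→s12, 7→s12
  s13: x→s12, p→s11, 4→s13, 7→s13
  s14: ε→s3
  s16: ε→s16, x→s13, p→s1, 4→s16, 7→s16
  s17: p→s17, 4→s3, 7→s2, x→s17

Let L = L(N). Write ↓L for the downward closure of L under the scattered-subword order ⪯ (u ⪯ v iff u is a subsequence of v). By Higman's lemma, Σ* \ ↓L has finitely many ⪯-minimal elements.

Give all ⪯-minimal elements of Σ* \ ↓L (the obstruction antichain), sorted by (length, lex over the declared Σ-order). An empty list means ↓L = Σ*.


min(Σ*\↓L) = [4p4, 74xx].

|Q|=18, |F|=9, |δ|=55 (6 ε).
min D↑ (10 st, q0=0, F={8}): 0:7→1,4→2,x→0,p→0 1:7→1,4→3,x→1,p→1 2:7→4,4→2,x→2,p→5 3:7→3,4→3,x→6,p→7 4:7→4,4→3,x→4,p→5 5:7→5,4→8,x→5,p→5 6:7→6,4→6,x→8,p→9 7:7→7,4→8,x→9,p→7 8:7→8,4→8,x→8,p→8 9:7→9,4→8,x→8,p→9.
'4p4': |S_i|=[14, 12, 7, 2] end={s12,s7} — reject; 3/3 del acc.
'74xx': run [14, 12, 8, 5, 1] end={s12} ∉↓L; 4/4 del acc.
2 obstructions.


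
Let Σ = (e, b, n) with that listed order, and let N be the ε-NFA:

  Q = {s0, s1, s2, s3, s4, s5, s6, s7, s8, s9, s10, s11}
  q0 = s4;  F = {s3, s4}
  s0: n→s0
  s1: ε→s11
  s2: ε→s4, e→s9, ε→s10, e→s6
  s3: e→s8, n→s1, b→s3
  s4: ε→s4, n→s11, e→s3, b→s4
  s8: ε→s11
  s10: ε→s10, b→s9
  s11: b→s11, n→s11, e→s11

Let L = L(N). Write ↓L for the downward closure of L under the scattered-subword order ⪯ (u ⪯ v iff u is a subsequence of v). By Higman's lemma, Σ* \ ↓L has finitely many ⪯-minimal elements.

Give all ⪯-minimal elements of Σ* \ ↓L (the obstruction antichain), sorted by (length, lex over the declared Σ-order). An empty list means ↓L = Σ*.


Antichain: [n, ee].

|Q|=12, |F|=2, |δ|=19 (6 ε).
min D↑ (3 st, q0=0, F={2}): 0:e→1,b→0,n→2 1:e→2,b→1,n→2 2:e→2,b→2,n→2 (ε-aug+det+¬).
'n': N↓-sim [5, 2] end={s1,s11} rej; 1/1 del acc.
'ee': |S_i|=[5, 4, 2] end={s11,s8} rej; 2/2 del acc.
2 minimals (antichain).


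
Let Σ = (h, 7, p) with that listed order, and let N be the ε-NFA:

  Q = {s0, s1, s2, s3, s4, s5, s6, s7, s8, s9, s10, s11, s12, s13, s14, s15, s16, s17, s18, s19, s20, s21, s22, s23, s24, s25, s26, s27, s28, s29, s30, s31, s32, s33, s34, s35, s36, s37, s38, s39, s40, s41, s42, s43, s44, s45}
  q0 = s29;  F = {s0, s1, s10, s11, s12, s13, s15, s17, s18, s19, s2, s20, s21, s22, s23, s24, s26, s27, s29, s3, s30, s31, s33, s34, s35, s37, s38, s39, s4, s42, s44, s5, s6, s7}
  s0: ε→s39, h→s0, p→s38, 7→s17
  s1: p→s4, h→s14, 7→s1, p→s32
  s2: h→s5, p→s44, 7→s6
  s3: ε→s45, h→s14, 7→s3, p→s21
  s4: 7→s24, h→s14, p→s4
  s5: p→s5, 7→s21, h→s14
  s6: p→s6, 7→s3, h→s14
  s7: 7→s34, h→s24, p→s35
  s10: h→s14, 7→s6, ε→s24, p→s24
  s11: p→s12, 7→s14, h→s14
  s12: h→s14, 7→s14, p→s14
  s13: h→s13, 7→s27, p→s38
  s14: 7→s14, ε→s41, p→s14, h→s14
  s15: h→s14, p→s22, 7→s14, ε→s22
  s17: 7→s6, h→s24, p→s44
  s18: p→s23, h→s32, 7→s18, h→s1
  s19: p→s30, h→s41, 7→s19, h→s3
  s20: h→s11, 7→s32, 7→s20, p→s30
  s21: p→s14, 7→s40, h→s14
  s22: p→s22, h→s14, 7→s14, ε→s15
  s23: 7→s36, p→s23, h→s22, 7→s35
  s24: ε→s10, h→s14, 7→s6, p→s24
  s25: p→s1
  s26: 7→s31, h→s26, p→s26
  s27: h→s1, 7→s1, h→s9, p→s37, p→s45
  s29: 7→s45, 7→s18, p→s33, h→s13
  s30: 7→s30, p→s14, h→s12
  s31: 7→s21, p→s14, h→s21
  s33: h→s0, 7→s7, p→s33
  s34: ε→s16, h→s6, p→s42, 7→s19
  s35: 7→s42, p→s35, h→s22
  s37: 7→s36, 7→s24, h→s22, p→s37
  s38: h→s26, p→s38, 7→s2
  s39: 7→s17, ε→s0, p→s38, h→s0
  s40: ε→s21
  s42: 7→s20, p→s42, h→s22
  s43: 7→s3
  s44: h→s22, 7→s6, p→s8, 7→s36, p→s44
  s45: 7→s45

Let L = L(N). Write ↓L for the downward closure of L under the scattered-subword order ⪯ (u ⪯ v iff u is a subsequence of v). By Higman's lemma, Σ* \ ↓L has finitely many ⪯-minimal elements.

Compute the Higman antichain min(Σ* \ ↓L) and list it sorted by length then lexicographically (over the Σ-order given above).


A = [7hh, h77h, 7ph7, hph7p, p777pp].

|Q|=46, |F|=34, |δ|=129 (10 ε).
min D↑ (32 st, q0=0, F={13}): 0:h→1,7→2,p→3 1:h→1,7→4,p→5 2:h→6,7→2,p→7 3:h→8,7→9,p→3 4:h→6,7→6,p→10 5:h→11,7→12,p→5 6:h→13,7→6,p→14 7:h→15,7→16,p→7 8:h→8,7→17,p→5 9:h→18,7→19,p→16 10:h→15,7→18,p→10 11:h→11,7→20,p→11 12:h→21,7→22,p→23 13:h→13,7→13,p→13 14:h→13,7→18,p→14 15:h→13,7→13,p→15 16:h→15,7→24,p→16 17:h→18,7→22,p→23 18:h→13,7→22,p→18 19:h→22,7→25,p→24 20:h→26,7→26,p→13 21:h→13,7→26,p→21 22:h→13,7→27,p→22 23:h→15,7→22,p→23 24:h→15,7→28,p→24 25:h→27,7→25,p→29 26:h→13,7→26,p→13 27:h→13,7→27,p→26 28:h→30,7→28,p→29 29:h→31,7→29,p→13 30:h→13,7→13,p→31 31:h→13,7→13,p→13 [Hopcroft].
'7hh': |S_i|=[43, 36, 18, 2] end={s14,s41} rej; 3/3 del acc.
'h77h': N↓-sim [43, 31, 24, 13, 2] end={s14,s41} rej; 4/4 deletions ∈↓L.
'7ph7': run [43, 36, 25, 6, 2] end={s14,s41} — reject; 4/4 deletions ∈↓L.
'hph7p': |S_i|=[43, 31, 23, 9, 5, 2] end={s14,s41} — reject; 5/5 del acc.
'p777pp': |S_i|=[43, 37, 29, 19, 12, 6, 2] end={s14,s41} ∉↓L; 6/6 deletions ∈↓L.
5 minimals (antichain).


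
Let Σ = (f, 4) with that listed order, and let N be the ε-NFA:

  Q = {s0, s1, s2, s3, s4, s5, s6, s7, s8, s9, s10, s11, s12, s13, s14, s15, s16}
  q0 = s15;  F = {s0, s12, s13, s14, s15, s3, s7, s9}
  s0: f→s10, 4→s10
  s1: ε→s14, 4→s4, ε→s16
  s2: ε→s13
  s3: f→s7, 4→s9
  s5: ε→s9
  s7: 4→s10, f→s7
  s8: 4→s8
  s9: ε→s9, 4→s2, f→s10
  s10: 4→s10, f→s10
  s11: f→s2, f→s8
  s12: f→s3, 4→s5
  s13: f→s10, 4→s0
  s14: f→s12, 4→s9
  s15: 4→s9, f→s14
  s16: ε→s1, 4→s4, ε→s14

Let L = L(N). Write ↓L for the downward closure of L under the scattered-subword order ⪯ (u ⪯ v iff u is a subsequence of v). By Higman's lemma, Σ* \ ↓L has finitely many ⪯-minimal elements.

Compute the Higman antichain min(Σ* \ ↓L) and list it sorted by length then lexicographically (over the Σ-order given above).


A = [4f, 4444, ffff4].

|Q|=17, |F|=8, |δ|=30 (7 ε).
min D↑ (9 st, q0=0, F={4}): 0:f→1,4→2 1:f→3,4→2 2:f→4,4→5 3:f→6,4→2 4:f→4,4→4 5:f→4,4→7 6:f→8,4→2 7:f→4,4→4 8:f→8,4→4.
'4f': |S_i|=[11, 6, 1] end={s10} ∉↓L; 2/2 deletions ∈↓L.
'4444': N↓-sim [11, 6, 4, 2, 1] end={s10} — reject; 4/4 deletions ∈↓L.
'ffff4': |S_i|=[11, 10, 9, 7, 2, 1] end={s10} rej; 5/5 deletions ∈↓L.
3 obstructions.


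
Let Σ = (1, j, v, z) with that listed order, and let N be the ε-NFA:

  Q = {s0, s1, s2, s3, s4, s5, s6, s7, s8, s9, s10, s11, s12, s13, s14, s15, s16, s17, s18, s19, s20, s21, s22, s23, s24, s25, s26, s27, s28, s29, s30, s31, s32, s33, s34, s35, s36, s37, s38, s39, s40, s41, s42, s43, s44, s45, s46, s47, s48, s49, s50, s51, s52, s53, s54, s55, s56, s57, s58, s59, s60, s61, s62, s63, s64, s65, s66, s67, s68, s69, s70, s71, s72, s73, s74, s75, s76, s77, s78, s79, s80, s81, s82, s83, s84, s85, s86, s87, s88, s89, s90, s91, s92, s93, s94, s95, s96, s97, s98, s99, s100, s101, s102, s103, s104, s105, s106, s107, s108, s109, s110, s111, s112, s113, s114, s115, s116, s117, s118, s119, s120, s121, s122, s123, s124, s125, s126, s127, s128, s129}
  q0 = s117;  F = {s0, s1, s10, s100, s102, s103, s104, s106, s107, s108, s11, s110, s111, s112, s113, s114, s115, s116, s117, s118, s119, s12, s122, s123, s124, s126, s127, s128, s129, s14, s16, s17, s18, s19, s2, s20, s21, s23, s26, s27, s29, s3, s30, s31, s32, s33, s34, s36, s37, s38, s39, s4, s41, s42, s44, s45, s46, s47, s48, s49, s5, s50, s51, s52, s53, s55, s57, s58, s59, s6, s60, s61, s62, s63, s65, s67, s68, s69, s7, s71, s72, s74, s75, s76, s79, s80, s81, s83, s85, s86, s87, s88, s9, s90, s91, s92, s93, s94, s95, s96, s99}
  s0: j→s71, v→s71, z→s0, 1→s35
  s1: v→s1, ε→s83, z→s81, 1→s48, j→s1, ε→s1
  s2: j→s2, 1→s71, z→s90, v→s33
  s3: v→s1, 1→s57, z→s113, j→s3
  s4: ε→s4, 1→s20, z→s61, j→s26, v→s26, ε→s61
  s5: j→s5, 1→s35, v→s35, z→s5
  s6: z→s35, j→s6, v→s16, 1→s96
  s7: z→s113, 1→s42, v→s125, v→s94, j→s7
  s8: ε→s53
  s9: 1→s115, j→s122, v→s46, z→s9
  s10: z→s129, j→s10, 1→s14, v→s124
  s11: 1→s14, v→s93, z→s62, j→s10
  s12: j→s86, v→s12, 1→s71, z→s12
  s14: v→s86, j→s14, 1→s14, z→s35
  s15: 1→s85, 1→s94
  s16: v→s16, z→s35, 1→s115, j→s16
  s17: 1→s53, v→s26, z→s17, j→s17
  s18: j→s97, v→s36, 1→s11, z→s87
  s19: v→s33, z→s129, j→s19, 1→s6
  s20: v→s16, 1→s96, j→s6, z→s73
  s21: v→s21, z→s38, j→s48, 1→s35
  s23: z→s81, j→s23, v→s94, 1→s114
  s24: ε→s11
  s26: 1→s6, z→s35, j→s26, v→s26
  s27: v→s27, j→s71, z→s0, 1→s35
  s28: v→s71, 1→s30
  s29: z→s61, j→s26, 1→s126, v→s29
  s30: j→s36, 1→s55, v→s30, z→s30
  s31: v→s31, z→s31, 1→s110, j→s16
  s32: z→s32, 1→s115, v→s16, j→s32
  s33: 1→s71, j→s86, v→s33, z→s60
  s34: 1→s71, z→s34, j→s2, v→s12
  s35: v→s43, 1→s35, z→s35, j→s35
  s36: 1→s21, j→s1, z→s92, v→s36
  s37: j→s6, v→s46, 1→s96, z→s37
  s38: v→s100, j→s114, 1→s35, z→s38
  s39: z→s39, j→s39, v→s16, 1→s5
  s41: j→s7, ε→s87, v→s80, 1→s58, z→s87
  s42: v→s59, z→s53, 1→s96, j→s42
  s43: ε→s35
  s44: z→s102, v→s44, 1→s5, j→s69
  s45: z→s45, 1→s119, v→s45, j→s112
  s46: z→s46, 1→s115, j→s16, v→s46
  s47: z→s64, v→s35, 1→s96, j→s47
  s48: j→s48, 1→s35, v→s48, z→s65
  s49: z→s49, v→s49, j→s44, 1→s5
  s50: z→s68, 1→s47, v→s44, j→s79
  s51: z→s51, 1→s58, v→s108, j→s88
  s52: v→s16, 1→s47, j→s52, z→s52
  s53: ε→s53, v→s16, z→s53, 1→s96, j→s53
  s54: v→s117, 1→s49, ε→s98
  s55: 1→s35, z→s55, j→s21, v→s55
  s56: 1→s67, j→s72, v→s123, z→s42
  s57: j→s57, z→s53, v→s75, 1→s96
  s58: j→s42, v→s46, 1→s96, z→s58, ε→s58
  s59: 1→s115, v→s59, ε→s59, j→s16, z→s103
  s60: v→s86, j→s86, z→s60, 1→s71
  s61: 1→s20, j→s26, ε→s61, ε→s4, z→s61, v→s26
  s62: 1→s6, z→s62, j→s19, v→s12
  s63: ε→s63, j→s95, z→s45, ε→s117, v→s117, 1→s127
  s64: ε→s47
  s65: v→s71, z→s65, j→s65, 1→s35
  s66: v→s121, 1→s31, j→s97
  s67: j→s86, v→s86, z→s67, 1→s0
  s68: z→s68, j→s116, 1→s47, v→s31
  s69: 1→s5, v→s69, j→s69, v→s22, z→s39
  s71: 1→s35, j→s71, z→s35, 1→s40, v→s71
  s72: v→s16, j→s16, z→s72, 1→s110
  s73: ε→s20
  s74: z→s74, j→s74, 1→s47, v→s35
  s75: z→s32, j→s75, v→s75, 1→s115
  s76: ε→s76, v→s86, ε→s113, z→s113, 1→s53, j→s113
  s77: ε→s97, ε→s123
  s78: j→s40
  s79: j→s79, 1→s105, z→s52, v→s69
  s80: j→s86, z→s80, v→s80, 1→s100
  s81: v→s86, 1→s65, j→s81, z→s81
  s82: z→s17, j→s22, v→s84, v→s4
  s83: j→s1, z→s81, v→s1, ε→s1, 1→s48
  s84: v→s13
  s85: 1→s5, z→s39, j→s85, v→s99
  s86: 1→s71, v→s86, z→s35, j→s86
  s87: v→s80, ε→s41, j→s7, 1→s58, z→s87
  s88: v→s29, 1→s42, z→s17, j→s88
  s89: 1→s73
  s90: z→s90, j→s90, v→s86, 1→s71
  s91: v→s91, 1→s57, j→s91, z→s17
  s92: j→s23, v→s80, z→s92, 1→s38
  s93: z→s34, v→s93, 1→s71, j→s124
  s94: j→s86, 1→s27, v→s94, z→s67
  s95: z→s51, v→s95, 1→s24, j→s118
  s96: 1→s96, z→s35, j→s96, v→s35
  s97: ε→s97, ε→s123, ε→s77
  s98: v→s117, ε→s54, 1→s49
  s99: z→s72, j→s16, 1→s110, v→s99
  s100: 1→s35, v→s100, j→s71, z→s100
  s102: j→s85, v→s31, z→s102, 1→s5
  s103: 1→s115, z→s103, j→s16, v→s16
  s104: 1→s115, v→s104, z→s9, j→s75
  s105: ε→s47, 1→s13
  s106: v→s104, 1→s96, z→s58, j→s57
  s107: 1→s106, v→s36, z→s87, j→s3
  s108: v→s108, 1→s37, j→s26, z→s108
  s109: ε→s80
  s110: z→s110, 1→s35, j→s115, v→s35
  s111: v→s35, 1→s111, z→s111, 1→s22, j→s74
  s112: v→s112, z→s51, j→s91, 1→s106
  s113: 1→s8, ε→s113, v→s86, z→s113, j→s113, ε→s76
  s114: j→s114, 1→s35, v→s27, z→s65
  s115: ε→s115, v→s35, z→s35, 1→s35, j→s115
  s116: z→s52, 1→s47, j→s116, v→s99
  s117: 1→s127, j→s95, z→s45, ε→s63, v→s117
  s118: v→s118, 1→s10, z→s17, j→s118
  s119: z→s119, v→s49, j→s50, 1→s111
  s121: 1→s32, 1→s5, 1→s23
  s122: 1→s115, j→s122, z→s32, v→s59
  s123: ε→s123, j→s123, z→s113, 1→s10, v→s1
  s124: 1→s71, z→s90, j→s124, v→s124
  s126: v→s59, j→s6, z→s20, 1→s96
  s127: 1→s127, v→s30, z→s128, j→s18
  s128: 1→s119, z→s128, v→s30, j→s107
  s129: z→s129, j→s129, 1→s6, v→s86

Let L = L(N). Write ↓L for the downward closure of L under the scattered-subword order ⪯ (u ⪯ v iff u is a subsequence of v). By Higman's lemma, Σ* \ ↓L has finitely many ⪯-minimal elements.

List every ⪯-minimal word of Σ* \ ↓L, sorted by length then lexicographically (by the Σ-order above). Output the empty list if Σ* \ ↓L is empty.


A = [1v11, j11z, z11v, jjzvz, jzvjz].

|Q|=130, |F|=101, |δ|=473 (35 ε).
min D↑ (97 st, q0=0, F={36}): 0:1→1,j→2,v→0,z→3 1:1→1,j→4,v→5,z→6 2:1→7,j→8,v→2,z→9 3:1→10,j→11,v→3,z→3 4:1→7,j→12,v→13,z→14 5:1→15,j→13,v→5,z→5 6:1→10,j→16,v→5,z→6 7:1→17,j→18,v→19,z→20 8:1→18,j→8,v→8,z→21 9:1→22,j→23,v→24,z→9 10:1→25,j→26,v→27,z→10 11:1→28,j→29,v→11,z→9 12:1→18,j→12,v→30,z→31 13:1→32,j→30,v→13,z→33 14:1→22,j→34,v→35,z→14 15:1→36,j→32,v→15,z→15 16:1→28,j→37,v→13,z→14 17:1→17,j→17,v→38,z→36 18:1→17,j→18,v→39,z→40 19:1→41,j→39,v→19,z→42 20:1→43,j→44,v→45,z→20 21:1→46,j→21,v→47,z→21 22:1→48,j→49,v→50,z→22 23:1→49,j→23,v→51,z→21 24:1→52,j→47,v→24,z→24 25:1→25,j→53,v→36,z→25 26:1→54,j→55,v→56,z→57 27:1→58,j→56,v→27,z→27 28:1→48,j→59,v→60,z→22 29:1→59,j→29,v→29,z→21 30:1→61,j→30,v→30,z→62 31:1→46,j→31,v→38,z→31 32:1→36,j→61,v→32,z→63 33:1→63,j→64,v→35,z→33 34:1→49,j→34,v→65,z→31 35:1→66,j→38,v→35,z→35 36:1→36,j→36,v→36,z→36 37:1→59,j→37,v→30,z→31 38:1→41,j→38,v→38,z→36 39:1→41,j→39,v→39,z→67 40:1→43,j→40,v→38,z→40 41:1→36,j→41,v→41,z→36 42:1→41,j→68,v→45,z→42 43:1→48,j→43,v→69,z→36 44:1→43,j→44,v→70,z→40 45:1→41,j→38,v→45,z→45 46:1→48,j→46,v→69,z→46 47:1→43,j→47,v→47,z→36 48:1→48,j→48,v→36,z→36 49:1→48,j→49,v→71,z→46 50:1→72,j→69,v→50,z→50 51:1→73,j→47,v→51,z→74 52:1→48,j→43,v→50,z→52 53:1→54,j→53,v→36,z→53 54:1→48,j→54,v→36,z→54 55:1→54,j→55,v→75,z→76 56:1→58,j→75,v→56,z→77 57:1→54,j→78,v→79,z→57 58:1→36,j→58,v→36,z→58 59:1→48,j→59,v→80,z→46 60:1→72,j→80,v→60,z→81 61:1→36,j→61,v→61,z→82 62:1→82,j→62,v→38,z→62 63:1→36,j→83,v→66,z→63 64:1→83,j→64,v→65,z→62 65:1→84,j→38,v→65,z→85 66:1→36,j→41,v→66,z→66 67:1→41,j→67,v→38,z→67 68:1→41,j→68,v→70,z→67 69:1→72,j→69,v→69,z→36 70:1→41,j→38,v→70,z→86 71:1→72,j→69,v→71,z→87 72:1→36,j→72,v→36,z→36 73:1→48,j→43,v→71,z→88 74:1→88,j→47,v→47,z→74 75:1→58,j→75,v→75,z→89 76:1→54,j→76,v→69,z→76 77:1→58,j→90,v→79,z→77 78:1→54,j→78,v→91,z→76 79:1→92,j→69,v→79,z→79 80:1→72,j→80,v→80,z→93 81:1→72,j→94,v→50,z→81 82:1→36,j→82,v→41,z→82 83:1→36,j→83,v→84,z→82 84:1→36,j→41,v→84,z→95 85:1→95,j→38,v→38,z→85 86:1→41,j→38,v→38,z→86 87:1→72,j→69,v→69,z→87 88:1→48,j→43,v→69,z→88 89:1→58,j→89,v→69,z→89 90:1→58,j→90,v→91,z→89 91:1→92,j→69,v→91,z→96 92:1→36,j→72,v→36,z→92 93:1→72,j→93,v→69,z→93 94:1→72,j→94,v→71,z→93 95:1→36,j→41,v→41,z→95 96:1→92,j→69,v→69,z→96 (ε-aug+det+¬).
'1v11': run [114, 99, 55, 16, 3] end={s35,s40,s43} ∉↓L; 4/4 single-dels accept.
'j11z': N↓-sim [114, 104, 56, 11, 2] end={s35,s43} — reject; 4/4 deletions ∈↓L.
'z11v': |S_i|=[114, 99, 59, 14, 2] end={s35,s43} — reject; 4/4 single-dels accept.
'jjzvz': N↓-sim [114, 104, 73, 36, 10, 2] end={s35,s43} rej; 5/5 deletions ∈↓L.
'jzvjz': |S_i|=[114, 104, 72, 35, 10, 2] end={s35,s43} rej; 5/5 single-dels accept.
5 minimals (antichain).


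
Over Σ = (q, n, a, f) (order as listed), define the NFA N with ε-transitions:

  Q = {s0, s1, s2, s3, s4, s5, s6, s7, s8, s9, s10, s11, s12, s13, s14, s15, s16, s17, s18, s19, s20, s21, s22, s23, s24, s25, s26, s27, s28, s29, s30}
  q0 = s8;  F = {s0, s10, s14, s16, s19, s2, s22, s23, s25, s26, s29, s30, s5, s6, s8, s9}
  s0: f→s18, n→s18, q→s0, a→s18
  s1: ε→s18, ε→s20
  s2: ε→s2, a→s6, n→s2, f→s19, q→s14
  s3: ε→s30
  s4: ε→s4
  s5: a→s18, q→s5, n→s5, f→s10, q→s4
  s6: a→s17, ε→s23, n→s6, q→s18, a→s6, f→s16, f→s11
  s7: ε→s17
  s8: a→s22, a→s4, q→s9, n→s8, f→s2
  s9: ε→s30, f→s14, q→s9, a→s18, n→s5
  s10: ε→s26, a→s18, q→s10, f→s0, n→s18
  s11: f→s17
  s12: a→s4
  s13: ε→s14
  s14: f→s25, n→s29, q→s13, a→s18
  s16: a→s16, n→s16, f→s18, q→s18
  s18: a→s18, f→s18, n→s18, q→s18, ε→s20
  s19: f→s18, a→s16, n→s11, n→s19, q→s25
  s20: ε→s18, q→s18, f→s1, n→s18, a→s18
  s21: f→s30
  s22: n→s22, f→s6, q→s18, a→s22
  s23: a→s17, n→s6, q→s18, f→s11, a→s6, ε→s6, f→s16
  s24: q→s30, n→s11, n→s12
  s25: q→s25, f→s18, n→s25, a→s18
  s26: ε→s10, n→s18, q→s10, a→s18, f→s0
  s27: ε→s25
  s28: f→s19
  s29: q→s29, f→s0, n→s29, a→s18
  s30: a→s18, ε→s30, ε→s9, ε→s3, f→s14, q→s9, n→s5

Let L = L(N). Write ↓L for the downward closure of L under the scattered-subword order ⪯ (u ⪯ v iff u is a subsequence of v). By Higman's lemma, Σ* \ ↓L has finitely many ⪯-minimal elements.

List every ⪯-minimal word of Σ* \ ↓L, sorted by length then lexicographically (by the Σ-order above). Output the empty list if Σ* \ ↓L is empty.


|Q|=31, |F|=16, |δ|=104 (18 ε).
min D↑ (14 st, q0=0, F={5}): 0:q→1,n→0,a→2,f→3 1:q→1,n→4,a→5,f→6 2:q→5,n→2,a→2,f→7 3:q→6,n→3,a→7,f→8 4:q→4,n→4,a→5,f→9 5:q→5,n→5,a→5,f→5 6:q→6,n→10,a→5,f→11 7:q→5,n→7,a→7,f→12 8:q→11,n→8,a→12,f→5 9:q→9,n→5,a→5,f→13 10:q→10,n→10,a→5,f→13 11:q→11,n→11,a→5,f→5 12:q→5,n→12,a→12,f→5 13:q→13,n→5,a→5,f→5.
'qa': |S_i|=[24, 15, 3] end={s1,s18,s20} ∉↓L; 2/2 single-dels accept.
'aq': N↓-sim [24, 10, 3] end={s1,s18,s20} rej; 2/2 deletions ∈↓L.
'fff': |S_i|=[24, 17, 9, 4] end={s1,s17,s18,s20} ∉↓L; 3/3 single-dels accept.
'qnfn': N↓-sim [24, 15, 10, 6, 3] end={s1,s18,s20} ∉↓L; 4/4 del acc.
4 minimals (antichain).

min(Σ*\↓L) = [qa, aq, fff, qnfn].


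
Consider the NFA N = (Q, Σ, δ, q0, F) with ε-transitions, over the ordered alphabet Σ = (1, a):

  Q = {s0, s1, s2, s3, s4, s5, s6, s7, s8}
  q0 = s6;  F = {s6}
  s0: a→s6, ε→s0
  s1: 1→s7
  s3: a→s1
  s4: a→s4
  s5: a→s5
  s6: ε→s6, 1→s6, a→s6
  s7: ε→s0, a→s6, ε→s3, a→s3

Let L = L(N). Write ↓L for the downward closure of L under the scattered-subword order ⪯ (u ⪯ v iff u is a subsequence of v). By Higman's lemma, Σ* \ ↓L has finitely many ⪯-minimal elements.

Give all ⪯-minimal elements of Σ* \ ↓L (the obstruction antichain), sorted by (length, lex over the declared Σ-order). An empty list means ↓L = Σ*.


|Q|=9, |F|=1, |δ|=13 (4 ε).
min D↑ (1 st, q0=0, F={}): 0:1→0,a→0 (ε-aug+det+¬).
L(D↑) = ∅ ⇒ ↓L = Σ*.

A = [].


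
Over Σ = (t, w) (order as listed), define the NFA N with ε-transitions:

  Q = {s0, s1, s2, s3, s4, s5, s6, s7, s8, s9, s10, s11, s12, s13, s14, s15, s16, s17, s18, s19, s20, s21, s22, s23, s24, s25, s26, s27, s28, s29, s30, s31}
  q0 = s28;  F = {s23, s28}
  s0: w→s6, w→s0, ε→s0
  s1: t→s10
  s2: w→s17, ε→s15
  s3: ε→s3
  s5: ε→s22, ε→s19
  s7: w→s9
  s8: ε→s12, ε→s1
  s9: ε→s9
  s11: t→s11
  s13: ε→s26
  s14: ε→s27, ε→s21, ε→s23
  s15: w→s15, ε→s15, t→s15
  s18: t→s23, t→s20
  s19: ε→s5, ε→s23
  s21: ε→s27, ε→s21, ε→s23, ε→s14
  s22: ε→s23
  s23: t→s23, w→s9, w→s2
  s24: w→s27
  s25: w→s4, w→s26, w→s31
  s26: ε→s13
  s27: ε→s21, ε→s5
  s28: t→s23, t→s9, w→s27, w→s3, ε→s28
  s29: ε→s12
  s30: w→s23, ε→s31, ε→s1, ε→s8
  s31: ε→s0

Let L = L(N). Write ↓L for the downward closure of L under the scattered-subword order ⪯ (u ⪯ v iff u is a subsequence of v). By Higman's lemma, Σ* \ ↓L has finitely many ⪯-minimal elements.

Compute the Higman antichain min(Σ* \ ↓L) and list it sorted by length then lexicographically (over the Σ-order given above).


Antichain: [tw, ww].

|Q|=32, |F|=2, |δ|=51 (29 ε).
min D↑ (3 st, q0=0, F={2}): 0:t→1,w→1 1:t→1,w→2 2:t→2,w→2 (ε-aug+det+¬).
'tw': N↓-sim [13, 5, 4] end={s15,s17,s2,s9} — reject; 2/2 single-dels accept.
'ww': |S_i|=[13, 12, 4] end={s15,s17,s2,s9} rej; 2/2 deletions ∈↓L.
2 minimals (antichain).


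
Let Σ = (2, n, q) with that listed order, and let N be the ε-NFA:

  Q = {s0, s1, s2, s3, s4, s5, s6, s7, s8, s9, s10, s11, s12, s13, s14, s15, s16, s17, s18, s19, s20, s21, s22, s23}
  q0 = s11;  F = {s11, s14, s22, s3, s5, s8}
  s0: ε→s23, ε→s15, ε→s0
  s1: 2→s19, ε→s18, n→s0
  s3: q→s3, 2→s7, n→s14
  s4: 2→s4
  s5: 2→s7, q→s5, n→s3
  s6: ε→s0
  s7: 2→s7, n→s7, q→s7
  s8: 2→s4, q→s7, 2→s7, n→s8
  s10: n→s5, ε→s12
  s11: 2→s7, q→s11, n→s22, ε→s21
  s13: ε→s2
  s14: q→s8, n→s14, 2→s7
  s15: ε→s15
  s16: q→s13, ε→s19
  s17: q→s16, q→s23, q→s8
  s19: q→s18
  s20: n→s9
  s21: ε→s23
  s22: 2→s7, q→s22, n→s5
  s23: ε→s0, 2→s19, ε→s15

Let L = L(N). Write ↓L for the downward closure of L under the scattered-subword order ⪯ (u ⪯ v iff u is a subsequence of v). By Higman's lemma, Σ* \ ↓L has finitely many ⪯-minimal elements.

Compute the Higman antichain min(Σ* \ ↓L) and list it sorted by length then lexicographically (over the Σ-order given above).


Antichain: [2, nnnnqq].

|Q|=24, |F|=6, |δ|=46 (13 ε).
min D↑ (7 st, q0=0, F={1}): 0:2→1,n→2,q→0 1:2→1,n→1,q→1 2:2→1,n→3,q→2 3:2→1,n→4,q→3 4:2→1,n→5,q→4 5:2→1,n→5,q→6 6:2→1,n→6,q→1 (ε-aug+det+¬).
'2': |S_i|=[14, 4] end={s18,s19,s4,s7} — reject; 1/1 deletions ∈↓L.
'nnnnqq': N↓-sim [14, 7, 6, 5, 4, 3, 1] end={s7} — reject; 6/6 del acc.
2 minimals (antichain).


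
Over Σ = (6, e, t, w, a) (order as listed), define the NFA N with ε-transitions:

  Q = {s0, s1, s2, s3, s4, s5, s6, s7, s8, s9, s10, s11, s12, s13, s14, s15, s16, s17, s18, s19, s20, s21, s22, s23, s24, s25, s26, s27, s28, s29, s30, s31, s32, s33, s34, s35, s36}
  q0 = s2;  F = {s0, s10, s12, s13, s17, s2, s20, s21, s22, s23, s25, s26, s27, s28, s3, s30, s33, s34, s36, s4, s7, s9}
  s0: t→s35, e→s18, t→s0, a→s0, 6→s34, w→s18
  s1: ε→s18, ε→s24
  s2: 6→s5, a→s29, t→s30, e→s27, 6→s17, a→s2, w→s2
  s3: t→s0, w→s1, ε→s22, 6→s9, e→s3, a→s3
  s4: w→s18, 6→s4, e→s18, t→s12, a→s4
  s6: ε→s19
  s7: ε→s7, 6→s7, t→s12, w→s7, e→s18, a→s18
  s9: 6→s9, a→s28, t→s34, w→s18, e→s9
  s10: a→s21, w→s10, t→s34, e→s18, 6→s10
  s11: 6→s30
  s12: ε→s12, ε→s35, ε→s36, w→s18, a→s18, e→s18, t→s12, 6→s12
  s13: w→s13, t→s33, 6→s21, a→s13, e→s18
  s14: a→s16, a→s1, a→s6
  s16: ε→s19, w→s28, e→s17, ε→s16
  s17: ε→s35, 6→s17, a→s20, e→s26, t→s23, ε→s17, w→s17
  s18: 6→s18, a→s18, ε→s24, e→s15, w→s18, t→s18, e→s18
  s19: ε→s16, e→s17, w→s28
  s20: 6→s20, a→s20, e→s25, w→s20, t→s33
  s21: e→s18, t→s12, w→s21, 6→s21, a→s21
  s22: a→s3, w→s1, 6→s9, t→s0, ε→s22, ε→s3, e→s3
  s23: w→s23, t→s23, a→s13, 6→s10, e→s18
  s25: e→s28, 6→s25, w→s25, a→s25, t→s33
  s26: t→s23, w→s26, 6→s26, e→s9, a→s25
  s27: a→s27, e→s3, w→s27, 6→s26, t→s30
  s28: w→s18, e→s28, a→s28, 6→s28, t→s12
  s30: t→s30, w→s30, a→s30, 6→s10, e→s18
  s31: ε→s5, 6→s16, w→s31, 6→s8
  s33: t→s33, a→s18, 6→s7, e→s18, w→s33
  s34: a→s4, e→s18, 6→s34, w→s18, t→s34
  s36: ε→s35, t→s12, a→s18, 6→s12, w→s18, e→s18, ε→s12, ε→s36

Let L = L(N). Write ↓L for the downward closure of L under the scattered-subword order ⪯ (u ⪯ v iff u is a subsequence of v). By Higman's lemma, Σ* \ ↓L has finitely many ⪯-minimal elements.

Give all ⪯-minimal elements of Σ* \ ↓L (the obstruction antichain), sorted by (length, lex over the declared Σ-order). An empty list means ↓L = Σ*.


|Q|=37, |F|=22, |δ|=150 (20 ε).
min D↑ (21 st, q0=0, F={9}): 0:6→1,e→2,t→3,w→0,a→0 1:6→1,e→4,t→5,w→1,a→6 2:6→4,e→7,t→3,w→2,a→2 3:6→8,e→9,t→3,w→3,a→3 4:6→4,e→10,t→5,w→4,a→11 5:6→8,e→9,t→5,w→5,a→12 6:6→6,e→11,t→13,w→6,a→6 7:6→10,e→7,t→14,w→9,a→7 8:6→8,e→9,t→15,w→8,a→16 9:6→9,e→9,t→9,w→9,a→9 10:6→10,e→10,t→15,w→9,a→17 11:6→11,e→17,t→13,w→11,a→11 12:6→16,e→9,t→13,w→12,a→12 13:6→18,e→9,t→13,w→13,a→9 14:6→15,e→9,t→14,w→9,a→14 15:6→15,e→9,t→15,w→9,a→19 16:6→16,e→9,t→20,w→16,a→16 17:6→17,e→17,t→20,w→9,a→17 18:6→18,e→9,t→20,w→18,a→9 19:6→19,e→9,t→20,w→9,a→19 20:6→20,e→9,t→20,w→9,a→9 [Hopcroft].
'te': |S_i|=[29, 16, 3] end={s15,s18,s24} — reject; 2/2 deletions ∈↓L.
'eew': |S_i|=[29, 24, 14, 4] end={s1,s15,s18,s24} ∉↓L; 3/3 del acc.
'6ata': |S_i|=[29, 21, 14, 8, 3] end={s15,s18,s24} — reject; 4/4 deletions ∈↓L.
't6tw': run [29, 16, 11, 8, 3] end={s15,s18,s24} ∉↓L; 4/4 deletions ∈↓L.
4 obstructions.

min(Σ*\↓L) = [te, eew, 6ata, t6tw].


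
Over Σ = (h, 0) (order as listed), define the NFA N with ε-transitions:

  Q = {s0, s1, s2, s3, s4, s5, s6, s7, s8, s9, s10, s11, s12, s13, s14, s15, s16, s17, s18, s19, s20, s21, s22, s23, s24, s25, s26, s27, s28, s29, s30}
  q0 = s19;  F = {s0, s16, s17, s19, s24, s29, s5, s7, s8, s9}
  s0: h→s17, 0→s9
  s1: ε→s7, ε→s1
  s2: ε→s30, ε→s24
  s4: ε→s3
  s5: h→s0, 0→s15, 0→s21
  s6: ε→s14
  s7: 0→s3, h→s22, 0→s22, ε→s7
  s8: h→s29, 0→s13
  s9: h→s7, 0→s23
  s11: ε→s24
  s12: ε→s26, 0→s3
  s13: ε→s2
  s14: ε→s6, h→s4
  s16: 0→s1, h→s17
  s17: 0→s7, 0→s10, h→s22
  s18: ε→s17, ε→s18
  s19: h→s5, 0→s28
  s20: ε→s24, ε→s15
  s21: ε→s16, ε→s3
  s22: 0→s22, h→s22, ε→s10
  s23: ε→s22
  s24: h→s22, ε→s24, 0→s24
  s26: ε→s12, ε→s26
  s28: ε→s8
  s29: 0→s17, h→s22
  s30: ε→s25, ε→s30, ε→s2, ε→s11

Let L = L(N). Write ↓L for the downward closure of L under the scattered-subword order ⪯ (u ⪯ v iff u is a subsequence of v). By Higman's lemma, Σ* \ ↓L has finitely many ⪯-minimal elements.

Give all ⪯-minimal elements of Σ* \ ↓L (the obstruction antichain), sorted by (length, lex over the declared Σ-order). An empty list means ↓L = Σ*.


|Q|=31, |F|=10, |δ|=54 (27 ε).
min D↑ (11 st, q0=0, F={10}): 0:h→1,0→2 1:h→3,0→4 2:h→5,0→6 3:h→7,0→8 4:h→7,0→9 5:h→10,0→7 6:h→10,0→6 7:h→10,0→9 8:h→9,0→10 9:h→10,0→10 10:h→10,0→10 (ε-aug+det+¬).
'0hh': N↓-sim [23, 20, 6, 2] end={s10,s22} ∉↓L; 3/3 single-dels accept.
'00h': |S_i|=[23, 20, 13, 2] end={s10,s22} — reject; 3/3 del acc.
'hhhh': run [23, 14, 8, 5, 2] end={s10,s22} rej; 4/4 del acc.
'hh00': N↓-sim [23, 14, 8, 6, 4] end={s10,s22,s23,s3} rej; 4/4 single-dels accept.
'h000': run [23, 14, 11, 6, 3] end={s10,s22,s3} rej; 4/4 deletions ∈↓L.
5 words, ⪯-incomp.

Antichain: [0hh, 00h, hhhh, hh00, h000].


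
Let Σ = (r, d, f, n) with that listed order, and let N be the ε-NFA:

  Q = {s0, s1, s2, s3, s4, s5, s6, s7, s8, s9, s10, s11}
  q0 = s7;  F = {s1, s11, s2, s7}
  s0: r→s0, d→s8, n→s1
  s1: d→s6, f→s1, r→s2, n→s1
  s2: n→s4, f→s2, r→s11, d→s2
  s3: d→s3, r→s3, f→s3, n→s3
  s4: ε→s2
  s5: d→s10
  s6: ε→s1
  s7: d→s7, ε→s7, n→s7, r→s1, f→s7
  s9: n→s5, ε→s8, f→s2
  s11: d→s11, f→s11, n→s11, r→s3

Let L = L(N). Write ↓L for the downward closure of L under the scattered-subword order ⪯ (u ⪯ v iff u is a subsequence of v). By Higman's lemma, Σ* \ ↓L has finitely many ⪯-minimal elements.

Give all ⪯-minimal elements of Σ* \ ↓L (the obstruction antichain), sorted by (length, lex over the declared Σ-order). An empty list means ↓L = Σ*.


|Q|=12, |F|=4, |δ|=30 (4 ε).
min D↑ (5 st, q0=0, F={4}): 0:r→1,d→0,f→0,n→0 1:r→2,d→1,f→1,n→1 2:r→3,d→2,f→2,n→2 3:r→4,d→3,f→3,n→3 4:r→4,d→4,f→4,n→4 [Hopcroft].
'rrrr': |S_i|=[7, 6, 4, 2, 1] end={s3} ∉↓L; 4/4 deletions ∈↓L.
1 minimals (antichain).

A = [rrrr].
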